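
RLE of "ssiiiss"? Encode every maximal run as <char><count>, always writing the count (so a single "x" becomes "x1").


String: "ssiiiss"
Scanning for consecutive runs:
  's' x 2
  'i' x 3
  's' x 2
RLE = "s2i3s2"


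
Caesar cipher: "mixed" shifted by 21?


Word: "mixed"
Shift: 21
Each letter → (letter + shift) mod 26:
  'm' (12) + 21 = 7 → 'h'
  'i' (8) + 21 = 3 → 'd'
  'x' (23) + 21 = 18 → 's'
  'e' (4) + 21 = 25 → 'z'
  'd' (3) + 21 = 24 → 'y'
Result = "hdszy"


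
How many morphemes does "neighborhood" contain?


Word: "neighborhood"
Morphemes: neighbor / -hood
Each morpheme carries meaning
= 2 morphemes


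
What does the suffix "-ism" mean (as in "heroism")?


Suffix: -ism
Example: heroism (hero + -ism)
Meaning = belief / practice


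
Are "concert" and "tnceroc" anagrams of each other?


Word 1: "concert" → sorted: ccenort
Word 2: "tnceroc" → sorted: ccenort
Same letters? ccenort == ccenort
Anagram = Yes


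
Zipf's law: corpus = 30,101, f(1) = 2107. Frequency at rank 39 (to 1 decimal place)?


Zipf's law: f(r) = f(1) / r
f(1) = 2107
f(39) = 2107 / 39
= 54.0 occurrences


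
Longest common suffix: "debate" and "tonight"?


Word 1: "debate"
Word 2: "tonight"
Comparing from end:
  Pos -1: 'e' != 't' (stop)
LCS = "" (length 0)


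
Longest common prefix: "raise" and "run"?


Word 1: "raise"
Word 2: "run"
Comparing from start:
  Pos 0: 'r' == 'r'
  Pos 1: 'a' != 'u' (stop)
LCP = "r" (length 1)


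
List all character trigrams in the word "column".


Word: "column" (length 6)
Number of trigrams = 6 - 3 + 1 = 4
  Position 0: "col"
  Position 1: "olu"
  Position 2: "lum"
  Position 3: "umn"
Trigrams = "col", "olu", "lum", "umn"


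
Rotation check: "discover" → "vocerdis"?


Word: "discover", Candidate: "vocerdis"
Method: check if candidate is substring of word+word
"discoverdiscover" contains "vocerdis"? No
Is rotation = No


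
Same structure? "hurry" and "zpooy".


Pattern of "hurry": [0, 1, 2, 2, 3]
Pattern of "zpooy": [0, 1, 2, 2, 3]
Patterns match
Same pattern = Yes


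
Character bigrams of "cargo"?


Word: "cargo" (length 5)
Number of bigrams = 5 - 2 + 1 = 4
  Position 0: "ca"
  Position 1: "ar"
  Position 2: "rg"
  Position 3: "go"
Bigrams = "ca", "ar", "rg", "go"


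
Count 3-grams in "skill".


Word: "skill" (length 5)
Number of 3-grams = length - 3 + 1 = 5 - 3 + 1
= 3


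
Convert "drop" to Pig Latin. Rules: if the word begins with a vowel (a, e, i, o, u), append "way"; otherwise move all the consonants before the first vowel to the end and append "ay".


Word: "drop"
Starts with consonant(s) → move to end, add 'ay'
Consonant cluster: "dr"
Pig Latin = "opdray"


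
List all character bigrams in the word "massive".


Word: "massive" (length 7)
Number of bigrams = 7 - 2 + 1 = 6
  Position 0: "ma"
  Position 1: "as"
  Position 2: "ss"
  Position 3: "si"
  Position 4: "iv"
  Position 5: "ve"
Bigrams = "ma", "as", "ss", "si", "iv", "ve"


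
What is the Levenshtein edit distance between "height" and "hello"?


Word 1: "height" (length 6)
Word 2: "hello" (length 5)
One optimal edit sequence (insert/delete/substitute each cost 1):
  1. keep 'h'
  2. keep 'e'
  3. delete 'i'  (+1)
  4. substitute 'g' -> 'l'  (+1)
  5. substitute 'h' -> 'l'  (+1)
  6. substitute 't' -> 'o'  (+1)
Total edit operations: 4
Edit distance = 4


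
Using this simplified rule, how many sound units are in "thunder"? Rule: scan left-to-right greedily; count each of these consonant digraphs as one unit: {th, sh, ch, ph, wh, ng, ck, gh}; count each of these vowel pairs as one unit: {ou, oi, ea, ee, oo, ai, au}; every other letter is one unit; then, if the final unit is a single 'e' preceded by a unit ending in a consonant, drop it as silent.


Word: "thunder" (7 letters)
Left-to-right scan:
  [1] 'th' (digraph)
  [2] 'u' (letter)
  [3] 'n' (letter)
  [4] 'd' (letter)
  [5] 'e' (letter)
  [6] 'r' (letter)
Units from scan: 6
Sound units = 6 units


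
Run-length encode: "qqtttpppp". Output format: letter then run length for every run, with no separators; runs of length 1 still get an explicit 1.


String: "qqtttpppp"
Scanning for consecutive runs:
  'q' x 2
  't' x 3
  'p' x 4
RLE = "q2t3p4"


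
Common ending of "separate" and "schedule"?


Word 1: "separate"
Word 2: "schedule"
Comparing from end:
  Pos -1: 'e' == 'e'
  Pos -2: 't' != 'l' (stop)
LCS = "e" (length 1)


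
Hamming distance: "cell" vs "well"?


Comparing character by character (same length = 4):
  Pos 0: 'c' vs 'w' !=
  Pos 1: 'e' vs 'e' =
  Pos 2: 'l' vs 'l' =
  Pos 3: 'l' vs 'l' =
Hamming distance = 1


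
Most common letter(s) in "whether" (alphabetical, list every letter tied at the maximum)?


Word: "whether"
Letter counts:
  'e': 2
  'h': 2
  'r': 1
  't': 1
  'w': 1
Maximum count = 2
Most frequent = 'e', 'h' (2 times each)


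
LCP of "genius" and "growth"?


Word 1: "genius"
Word 2: "growth"
Comparing from start:
  Pos 0: 'g' == 'g'
  Pos 1: 'e' != 'r' (stop)
LCP = "g" (length 1)


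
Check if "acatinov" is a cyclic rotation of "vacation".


Word: "vacation", Candidate: "acatinov"
Method: check if candidate is substring of word+word
"vacationvacation" contains "acatinov"? No
Is rotation = No


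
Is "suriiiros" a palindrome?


Word: "suriiiros"
Reversed: "soriiirus"
Forward == Backward? suriiiros != soriiirus
Palindrome = No


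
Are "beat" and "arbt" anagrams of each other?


Word 1: "beat" → sorted: abet
Word 2: "arbt" → sorted: abrt
Same letters? abet != abrt
Anagram = No


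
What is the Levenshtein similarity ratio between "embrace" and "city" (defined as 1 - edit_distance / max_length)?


Word 1: "embrace" (length 7)
Word 2: "city" (length 4)
One optimal edit sequence:
  1. delete 'e'  (+1)
  2. delete 'm'  (+1)
  3. delete 'b'  (+1)
  4. substitute 'r' -> 'c'  (+1)
  5. substitute 'a' -> 'i'  (+1)
  6. substitute 'c' -> 't'  (+1)
  7. substitute 'e' -> 'y'  (+1)
Edit distance = 7
Max length = max(7, 4) = 7
Similarity = 1 - 7/7
= 0.0000


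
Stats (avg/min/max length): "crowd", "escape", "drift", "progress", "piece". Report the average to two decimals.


Lengths: "crowd"=5, "escape"=6, "drift"=5, "progress"=8, "piece"=5
Sum = 29, Count = 5
Average = 29/5 = 5.80
= avg=5.80, min=5, max=8


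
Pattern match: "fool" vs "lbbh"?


Pattern of "fool": [0, 1, 1, 2]
Pattern of "lbbh": [0, 1, 1, 2]
Patterns match
Same pattern = Yes


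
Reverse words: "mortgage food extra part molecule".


Original: "mortgage food extra part molecule"
Words (1..n): mortgage | food | extra | part | molecule
Reversed (n..1): molecule | part | extra | food | mortgage
Result = "molecule part extra food mortgage"


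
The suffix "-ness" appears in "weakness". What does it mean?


Suffix: -ness
As in: weakness -> weak + -ness
Meaning = state of being


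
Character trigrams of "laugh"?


Word: "laugh" (length 5)
Number of trigrams = 5 - 3 + 1 = 3
  Position 0: "lau"
  Position 1: "aug"
  Position 2: "ugh"
Trigrams = "lau", "aug", "ugh"


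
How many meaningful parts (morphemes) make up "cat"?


Word: "cat"
Morphemes: cat
Each morpheme carries meaning
= 1 morpheme


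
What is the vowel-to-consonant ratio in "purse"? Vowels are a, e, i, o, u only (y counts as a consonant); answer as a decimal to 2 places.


Word: "purse"
Vowels (a,e,i,o,u): 2
Consonants: 3
Ratio = 2/3
= 0.67


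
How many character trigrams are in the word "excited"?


Word: "excited" (length 7)
Number of 3-grams = length - 3 + 1 = 7 - 3 + 1
= 5


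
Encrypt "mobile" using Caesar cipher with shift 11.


Word: "mobile"
Shift: 11
Each letter → (letter + shift) mod 26:
  'm' (12) + 11 = 23 → 'x'
  'o' (14) + 11 = 25 → 'z'
  'b' (1) + 11 = 12 → 'm'
  'i' (8) + 11 = 19 → 't'
  'l' (11) + 11 = 22 → 'w'
  'e' (4) + 11 = 15 → 'p'
Result = "xzmtwp"


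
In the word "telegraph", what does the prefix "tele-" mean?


Prefix: tele-
As in: telegraph -> tele- + graph
Meaning = distant


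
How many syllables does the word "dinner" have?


Word: "dinner"
Syllable breakdown: din / ner
Counting: 2 parts
= 2 syllables


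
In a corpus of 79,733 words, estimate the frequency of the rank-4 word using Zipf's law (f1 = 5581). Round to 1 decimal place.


Zipf's law: f(r) = f(1) / r
f(1) = 5581
f(4) = 5581 / 4
= 1395.3 occurrences


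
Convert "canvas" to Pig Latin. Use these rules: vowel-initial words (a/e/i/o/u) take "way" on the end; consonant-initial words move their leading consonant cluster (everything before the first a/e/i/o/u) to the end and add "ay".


Word: "canvas"
Starts with consonant(s) → move to end, add 'ay'
Consonant cluster: "c"
Pig Latin = "anvascay"


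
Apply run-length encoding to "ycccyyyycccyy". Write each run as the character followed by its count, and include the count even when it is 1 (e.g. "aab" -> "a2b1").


String: "ycccyyyycccyy"
Scanning for consecutive runs:
  'y' x 1
  'c' x 3
  'y' x 4
  'c' x 3
  'y' x 2
RLE = "y1c3y4c3y2"


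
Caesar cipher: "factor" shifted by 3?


Word: "factor"
Shift: 3
Each letter → (letter + shift) mod 26:
  'f' (5) + 3 = 8 → 'i'
  'a' (0) + 3 = 3 → 'd'
  'c' (2) + 3 = 5 → 'f'
  't' (19) + 3 = 22 → 'w'
  'o' (14) + 3 = 17 → 'r'
  'r' (17) + 3 = 20 → 'u'
Result = "idfwru"


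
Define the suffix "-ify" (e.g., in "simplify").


Suffix: -ify
Example: simplify (simple + -ify, with a spelling change)
Meaning = to make


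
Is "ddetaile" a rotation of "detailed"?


Word: "detailed", Candidate: "ddetaile"
Method: check if candidate is substring of word+word
"detaileddetailed" contains "ddetaile"? Yes
Is rotation = Yes


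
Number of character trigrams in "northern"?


Word: "northern" (length 8)
Number of 3-grams = length - 3 + 1 = 8 - 3 + 1
= 6


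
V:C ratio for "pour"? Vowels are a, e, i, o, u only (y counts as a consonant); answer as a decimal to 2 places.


Word: "pour"
Vowels (a,e,i,o,u): 2
Consonants: 2
Ratio = 2/2
= 1.00


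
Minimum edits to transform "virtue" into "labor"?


Word 1: "virtue" (length 6)
Word 2: "labor" (length 5)
One optimal edit sequence (insert/delete/substitute each cost 1):
  1. delete 'v'  (+1)
  2. substitute 'i' -> 'l'  (+1)
  3. substitute 'r' -> 'a'  (+1)
  4. substitute 't' -> 'b'  (+1)
  5. substitute 'u' -> 'o'  (+1)
  6. substitute 'e' -> 'r'  (+1)
Total edit operations: 6
Edit distance = 6


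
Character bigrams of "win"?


Word: "win" (length 3)
Number of bigrams = 3 - 2 + 1 = 2
  Position 0: "wi"
  Position 1: "in"
Bigrams = "wi", "in"


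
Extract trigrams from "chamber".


Word: "chamber" (length 7)
Number of trigrams = 7 - 3 + 1 = 5
  Position 0: "cha"
  Position 1: "ham"
  Position 2: "amb"
  Position 3: "mbe"
  Position 4: "ber"
Trigrams = "cha", "ham", "amb", "mbe", "ber"


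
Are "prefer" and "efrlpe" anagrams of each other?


Word 1: "prefer" → sorted: eefprr
Word 2: "efrlpe" → sorted: eeflpr
Same letters? eefprr != eeflpr
Anagram = No


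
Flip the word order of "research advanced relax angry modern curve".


Original: "research advanced relax angry modern curve"
Words (1..n): research | advanced | relax | angry | modern | curve
Reversed (n..1): curve | modern | angry | relax | advanced | research
Result = "curve modern angry relax advanced research"


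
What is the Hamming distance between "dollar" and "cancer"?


Comparing character by character (same length = 6):
  Pos 0: 'd' vs 'c' !=
  Pos 1: 'o' vs 'a' !=
  Pos 2: 'l' vs 'n' !=
  Pos 3: 'l' vs 'c' !=
  Pos 4: 'a' vs 'e' !=
  Pos 5: 'r' vs 'r' =
Hamming distance = 5


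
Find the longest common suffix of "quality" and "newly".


Word 1: "quality"
Word 2: "newly"
Comparing from end:
  Pos -1: 'y' == 'y'
  Pos -2: 't' != 'l' (stop)
LCS = "y" (length 1)


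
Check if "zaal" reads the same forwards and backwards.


Word: "zaal"
Reversed: "laaz"
Forward == Backward? zaal != laaz
Palindrome = No


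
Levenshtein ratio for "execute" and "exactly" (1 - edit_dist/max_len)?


Word 1: "execute" (length 7)
Word 2: "exactly" (length 7)
One optimal edit sequence:
  1. keep 'e'
  2. keep 'x'
  3. substitute 'e' -> 'a'  (+1)
  4. keep 'c'
  5. substitute 'u' -> 't'  (+1)
  6. substitute 't' -> 'l'  (+1)
  7. substitute 'e' -> 'y'  (+1)
Edit distance = 4
Max length = max(7, 7) = 7
Similarity = 1 - 4/7
= 0.4286


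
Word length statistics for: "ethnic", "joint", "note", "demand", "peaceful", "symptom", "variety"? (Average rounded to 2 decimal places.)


Lengths: "ethnic"=6, "joint"=5, "note"=4, "demand"=6, "peaceful"=8, "symptom"=7, "variety"=7
Sum = 43, Count = 7
Average = 43/7 = 6.14
= avg=6.14, min=4, max=8


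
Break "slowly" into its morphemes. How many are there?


Word: "slowly"
Morphemes: slow / -ly
Each morpheme carries meaning
= 2 morphemes


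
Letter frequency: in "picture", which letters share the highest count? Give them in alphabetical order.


Word: "picture"
Letter counts:
  'c': 1
  'e': 1
  'i': 1
  'p': 1
  'r': 1
  't': 1
  'u': 1
Maximum count = 1
Most frequent = 'c', 'e', 'i', 'p', 'r', 't', 'u' (1 time each)


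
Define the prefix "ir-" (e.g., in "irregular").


Prefix: ir-
Example: irregular = ir- + regular
Meaning = not


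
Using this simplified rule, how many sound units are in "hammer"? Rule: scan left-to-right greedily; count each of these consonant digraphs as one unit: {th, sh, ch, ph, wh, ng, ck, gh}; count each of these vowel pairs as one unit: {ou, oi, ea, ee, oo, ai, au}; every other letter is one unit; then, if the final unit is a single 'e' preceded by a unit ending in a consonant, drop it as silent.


Word: "hammer" (6 letters)
Left-to-right scan:
  [1] 'h' (letter)
  [2] 'a' (letter)
  [3] 'm' (letter)
  [4] 'm' (letter)
  [5] 'e' (letter)
  [6] 'r' (letter)
Units from scan: 6
Sound units = 6 units


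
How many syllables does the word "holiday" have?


Word: "holiday"
Syllable breakdown: hol / i / day
Counting: 3 parts
= 3 syllables


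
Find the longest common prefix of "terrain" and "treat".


Word 1: "terrain"
Word 2: "treat"
Comparing from start:
  Pos 0: 't' == 't'
  Pos 1: 'e' != 'r' (stop)
LCP = "t" (length 1)


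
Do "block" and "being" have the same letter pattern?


Pattern of "block": [0, 1, 2, 3, 4]
Pattern of "being": [0, 1, 2, 3, 4]
Patterns match
Same pattern = Yes


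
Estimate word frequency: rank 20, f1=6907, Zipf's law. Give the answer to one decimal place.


Zipf's law: f(r) = f(1) / r
f(1) = 6907
f(20) = 6907 / 20
= 345.4 occurrences


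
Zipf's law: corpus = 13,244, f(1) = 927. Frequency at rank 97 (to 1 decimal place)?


Zipf's law: f(r) = f(1) / r
f(1) = 927
f(97) = 927 / 97
= 9.6 occurrences


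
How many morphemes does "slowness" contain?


Word: "slowness"
Morphemes: slow / -ness
Each morpheme carries meaning
= 2 morphemes


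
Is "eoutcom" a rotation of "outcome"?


Word: "outcome", Candidate: "eoutcom"
Method: check if candidate is substring of word+word
"outcomeoutcome" contains "eoutcom"? Yes
Is rotation = Yes


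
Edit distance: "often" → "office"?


Word 1: "often" (length 5)
Word 2: "office" (length 6)
One optimal edit sequence (insert/delete/substitute each cost 1):
  1. keep 'o'
  2. insert 'f'  (+1)
  3. keep 'f'
  4. substitute 't' -> 'i'  (+1)
  5. substitute 'e' -> 'c'  (+1)
  6. substitute 'n' -> 'e'  (+1)
Total edit operations: 4
Edit distance = 4


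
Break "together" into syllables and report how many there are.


Word: "together"
Syllable breakdown: to · geth · er
Counting: 3 parts
= 3 syllables


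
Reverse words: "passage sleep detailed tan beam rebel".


Original: "passage sleep detailed tan beam rebel"
Words (1..n): passage | sleep | detailed | tan | beam | rebel
Reversed (n..1): rebel | beam | tan | detailed | sleep | passage
Result = "rebel beam tan detailed sleep passage"


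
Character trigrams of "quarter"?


Word: "quarter" (length 7)
Number of trigrams = 7 - 3 + 1 = 5
  Position 0: "qua"
  Position 1: "uar"
  Position 2: "art"
  Position 3: "rte"
  Position 4: "ter"
Trigrams = "qua", "uar", "art", "rte", "ter"


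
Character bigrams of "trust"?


Word: "trust" (length 5)
Number of bigrams = 5 - 2 + 1 = 4
  Position 0: "tr"
  Position 1: "ru"
  Position 2: "us"
  Position 3: "st"
Bigrams = "tr", "ru", "us", "st"


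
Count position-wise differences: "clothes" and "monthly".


Comparing character by character (same length = 7):
  Pos 0: 'c' vs 'm' !=
  Pos 1: 'l' vs 'o' !=
  Pos 2: 'o' vs 'n' !=
  Pos 3: 't' vs 't' =
  Pos 4: 'h' vs 'h' =
  Pos 5: 'e' vs 'l' !=
  Pos 6: 's' vs 'y' !=
Hamming distance = 5


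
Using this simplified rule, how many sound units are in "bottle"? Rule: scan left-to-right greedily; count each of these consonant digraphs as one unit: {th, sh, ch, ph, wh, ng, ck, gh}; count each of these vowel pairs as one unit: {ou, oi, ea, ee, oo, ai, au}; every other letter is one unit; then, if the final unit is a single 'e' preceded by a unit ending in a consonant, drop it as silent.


Word: "bottle" (6 letters)
Left-to-right scan:
  1. 'b' (letter)
  2. 'o' (letter)
  3. 't' (letter)
  4. 't' (letter)
  5. 'l' (letter)
  6. 'e' (letter)
Units from scan: 6
Final unit is 'e' after a consonant -> drop as silent (-1)
Sound units = 5 units


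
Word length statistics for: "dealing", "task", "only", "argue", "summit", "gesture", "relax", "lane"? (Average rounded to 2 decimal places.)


Lengths: "dealing"=7, "task"=4, "only"=4, "argue"=5, "summit"=6, "gesture"=7, "relax"=5, "lane"=4
Sum = 42, Count = 8
Average = 42/8 = 5.25
= avg=5.25, min=4, max=7


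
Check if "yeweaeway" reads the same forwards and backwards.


Word: "yeweaeway"
Reversed: "yaweaewey"
Forward == Backward? yeweaeway != yaweaewey
Palindrome = No


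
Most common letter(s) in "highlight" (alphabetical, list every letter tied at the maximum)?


Word: "highlight"
Letter counts:
  'g': 2
  'h': 3
  'i': 2
  'l': 1
  't': 1
Maximum count = 3
Most frequent = 'h' (3 times each)


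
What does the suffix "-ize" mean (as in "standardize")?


Suffix: -ize
Example: standardize = standard + -ize
Meaning = to make


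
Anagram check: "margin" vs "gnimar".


Word 1: "margin" → sorted: agimnr
Word 2: "gnimar" → sorted: agimnr
Same letters? agimnr == agimnr
Anagram = Yes


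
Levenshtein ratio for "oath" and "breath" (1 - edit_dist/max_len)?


Word 1: "oath" (length 4)
Word 2: "breath" (length 6)
One optimal edit sequence:
  1. insert 'b'  (+1)
  2. insert 'r'  (+1)
  3. substitute 'o' -> 'e'  (+1)
  4. keep 'a'
  5. keep 't'
  6. keep 'h'
Edit distance = 3
Max length = max(4, 6) = 6
Similarity = 1 - 3/6
= 0.5000


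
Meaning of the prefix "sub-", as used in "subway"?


Prefix: sub-
Example: subway (sub- + way)
Meaning = under / below


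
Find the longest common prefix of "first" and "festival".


Word 1: "first"
Word 2: "festival"
Comparing from start:
  Pos 0: 'f' == 'f'
  Pos 1: 'i' != 'e' (stop)
LCP = "f" (length 1)


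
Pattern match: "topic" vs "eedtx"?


Pattern of "topic": [0, 1, 2, 3, 4]
Pattern of "eedtx": [0, 0, 1, 2, 3]
Patterns do not match
Same pattern = No


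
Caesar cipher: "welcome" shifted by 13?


Word: "welcome"
Shift: 13
Each letter → (letter + shift) mod 26:
  'w' (22) + 13 = 9 → 'j'
  'e' (4) + 13 = 17 → 'r'
  'l' (11) + 13 = 24 → 'y'
  'c' (2) + 13 = 15 → 'p'
  'o' (14) + 13 = 1 → 'b'
  'm' (12) + 13 = 25 → 'z'
  'e' (4) + 13 = 17 → 'r'
Result = "jrypbzr"


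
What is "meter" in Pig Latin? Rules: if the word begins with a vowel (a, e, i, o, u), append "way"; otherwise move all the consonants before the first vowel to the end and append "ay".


Word: "meter"
Starts with consonant(s) → move to end, add 'ay'
Consonant cluster: "m"
Pig Latin = "etermay"


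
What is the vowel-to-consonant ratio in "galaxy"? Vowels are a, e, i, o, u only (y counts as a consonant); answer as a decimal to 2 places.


Word: "galaxy"
Vowels (a,e,i,o,u): 2
Consonants: 4
Ratio = 2/4
= 0.50


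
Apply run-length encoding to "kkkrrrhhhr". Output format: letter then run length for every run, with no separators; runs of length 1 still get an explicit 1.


String: "kkkrrrhhhr"
Scanning for consecutive runs:
  'k' x 3
  'r' x 3
  'h' x 3
  'r' x 1
RLE = "k3r3h3r1"


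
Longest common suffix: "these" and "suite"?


Word 1: "these"
Word 2: "suite"
Comparing from end:
  Pos -1: 'e' == 'e'
  Pos -2: 's' != 't' (stop)
LCS = "e" (length 1)


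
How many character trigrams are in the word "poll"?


Word: "poll" (length 4)
Number of 3-grams = length - 3 + 1 = 4 - 3 + 1
= 2


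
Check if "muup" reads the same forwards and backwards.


Word: "muup"
Reversed: "puum"
Forward == Backward? muup != puum
Palindrome = No


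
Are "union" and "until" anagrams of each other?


Word 1: "union" → sorted: innou
Word 2: "until" → sorted: ilntu
Same letters? innou != ilntu
Anagram = No


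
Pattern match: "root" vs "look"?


Pattern of "root": [0, 1, 1, 2]
Pattern of "look": [0, 1, 1, 2]
Patterns match
Same pattern = Yes


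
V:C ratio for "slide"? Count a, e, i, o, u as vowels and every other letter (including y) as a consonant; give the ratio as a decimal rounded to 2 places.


Word: "slide"
Vowels (a,e,i,o,u): 2
Consonants: 3
Ratio = 2/3
= 0.67


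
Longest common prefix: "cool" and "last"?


Word 1: "cool"
Word 2: "last"
Comparing from start:
  Pos 0: 'c' != 'l' (stop)
LCP = "" (length 0)


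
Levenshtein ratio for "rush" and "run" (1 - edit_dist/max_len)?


Word 1: "rush" (length 4)
Word 2: "run" (length 3)
One optimal edit sequence:
  1. keep 'r'
  2. keep 'u'
  3. delete 's'  (+1)
  4. substitute 'h' -> 'n'  (+1)
Edit distance = 2
Max length = max(4, 3) = 4
Similarity = 1 - 2/4
= 0.5000


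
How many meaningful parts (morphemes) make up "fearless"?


Word: "fearless"
Morphemes: fear + -less
Each morpheme carries meaning
= 2 morphemes


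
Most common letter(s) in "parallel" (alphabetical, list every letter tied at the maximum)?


Word: "parallel"
Letter counts:
  'a': 2
  'e': 1
  'l': 3
  'p': 1
  'r': 1
Maximum count = 3
Most frequent = 'l' (3 times each)


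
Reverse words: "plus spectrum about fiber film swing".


Original: "plus spectrum about fiber film swing"
Words (1..n): plus | spectrum | about | fiber | film | swing
Reversed (n..1): swing | film | fiber | about | spectrum | plus
Result = "swing film fiber about spectrum plus"


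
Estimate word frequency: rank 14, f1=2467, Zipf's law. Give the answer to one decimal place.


Zipf's law: f(r) = f(1) / r
f(1) = 2467
f(14) = 2467 / 14
= 176.2 occurrences


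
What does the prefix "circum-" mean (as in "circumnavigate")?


Prefix: circum-
Example: circumnavigate = circum- + navigate
Meaning = around


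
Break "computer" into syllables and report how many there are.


Word: "computer"
Syllable breakdown: com · pu · ter
Counting: 3 parts
= 3 syllables


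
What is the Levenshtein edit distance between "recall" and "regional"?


Word 1: "recall" (length 6)
Word 2: "regional" (length 8)
One optimal edit sequence (insert/delete/substitute each cost 1):
  1. keep 'r'
  2. keep 'e'
  3. insert 'g'  (+1)
  4. insert 'i'  (+1)
  5. substitute 'c' -> 'o'  (+1)
  6. substitute 'a' -> 'n'  (+1)
  7. substitute 'l' -> 'a'  (+1)
  8. keep 'l'
Total edit operations: 5
Edit distance = 5


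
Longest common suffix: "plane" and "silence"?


Word 1: "plane"
Word 2: "silence"
Comparing from end:
  Pos -1: 'e' == 'e'
  Pos -2: 'n' != 'c' (stop)
LCS = "e" (length 1)


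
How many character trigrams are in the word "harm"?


Word: "harm" (length 4)
Number of 3-grams = length - 3 + 1 = 4 - 3 + 1
= 2


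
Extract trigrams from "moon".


Word: "moon" (length 4)
Number of trigrams = 4 - 3 + 1 = 2
  Position 0: "moo"
  Position 1: "oon"
Trigrams = "moo", "oon"


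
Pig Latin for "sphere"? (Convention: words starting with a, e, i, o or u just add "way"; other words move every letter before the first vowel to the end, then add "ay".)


Word: "sphere"
Starts with consonant(s) → move to end, add 'ay'
Consonant cluster: "sph"
Pig Latin = "eresphay"


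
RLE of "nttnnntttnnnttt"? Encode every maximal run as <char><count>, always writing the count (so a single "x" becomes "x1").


String: "nttnnntttnnnttt"
Scanning for consecutive runs:
  'n' x 1
  't' x 2
  'n' x 3
  't' x 3
  'n' x 3
  't' x 3
RLE = "n1t2n3t3n3t3"


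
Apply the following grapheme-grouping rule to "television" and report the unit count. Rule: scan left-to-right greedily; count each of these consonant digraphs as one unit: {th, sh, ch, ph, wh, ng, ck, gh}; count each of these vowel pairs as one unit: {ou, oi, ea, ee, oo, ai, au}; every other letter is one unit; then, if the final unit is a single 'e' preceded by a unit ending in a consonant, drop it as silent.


Word: "television" (10 letters)
Left-to-right scan:
  (1) 't' (letter)
  (2) 'e' (letter)
  (3) 'l' (letter)
  (4) 'e' (letter)
  (5) 'v' (letter)
  (6) 'i' (letter)
  (7) 's' (letter)
  (8) 'i' (letter)
  (9) 'o' (letter)
  (10) 'n' (letter)
Units from scan: 10
Sound units = 10 units


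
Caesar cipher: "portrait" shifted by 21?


Word: "portrait"
Shift: 21
Each letter → (letter + shift) mod 26:
  'p' (15) + 21 = 10 → 'k'
  'o' (14) + 21 = 9 → 'j'
  'r' (17) + 21 = 12 → 'm'
  't' (19) + 21 = 14 → 'o'
  'r' (17) + 21 = 12 → 'm'
  'a' (0) + 21 = 21 → 'v'
  'i' (8) + 21 = 3 → 'd'
  't' (19) + 21 = 14 → 'o'
Result = "kjmomvdo"


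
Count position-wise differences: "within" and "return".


Comparing character by character (same length = 6):
  Pos 0: 'w' vs 'r' !=
  Pos 1: 'i' vs 'e' !=
  Pos 2: 't' vs 't' =
  Pos 3: 'h' vs 'u' !=
  Pos 4: 'i' vs 'r' !=
  Pos 5: 'n' vs 'n' =
Hamming distance = 4


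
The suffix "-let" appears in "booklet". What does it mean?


Suffix: -let
Example: booklet = book + -let
Meaning = small


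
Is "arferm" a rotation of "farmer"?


Word: "farmer", Candidate: "arferm"
Method: check if candidate is substring of word+word
"farmerfarmer" contains "arferm"? No
Is rotation = No


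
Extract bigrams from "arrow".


Word: "arrow" (length 5)
Number of bigrams = 5 - 2 + 1 = 4
  Position 0: "ar"
  Position 1: "rr"
  Position 2: "ro"
  Position 3: "ow"
Bigrams = "ar", "rr", "ro", "ow"


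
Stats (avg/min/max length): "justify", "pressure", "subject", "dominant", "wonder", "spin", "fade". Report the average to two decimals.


Lengths: "justify"=7, "pressure"=8, "subject"=7, "dominant"=8, "wonder"=6, "spin"=4, "fade"=4
Sum = 44, Count = 7
Average = 44/7 = 6.29
= avg=6.29, min=4, max=8


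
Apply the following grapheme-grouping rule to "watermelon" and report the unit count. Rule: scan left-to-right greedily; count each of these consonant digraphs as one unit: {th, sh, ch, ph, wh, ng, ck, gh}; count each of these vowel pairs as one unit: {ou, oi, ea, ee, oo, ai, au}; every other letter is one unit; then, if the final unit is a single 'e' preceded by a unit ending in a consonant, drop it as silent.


Word: "watermelon" (10 letters)
Left-to-right scan:
  1. 'w' (letter)
  2. 'a' (letter)
  3. 't' (letter)
  4. 'e' (letter)
  5. 'r' (letter)
  6. 'm' (letter)
  7. 'e' (letter)
  8. 'l' (letter)
  9. 'o' (letter)
  10. 'n' (letter)
Units from scan: 10
Sound units = 10 units


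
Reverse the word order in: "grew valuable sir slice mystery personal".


Original: "grew valuable sir slice mystery personal"
Words (1..n): grew | valuable | sir | slice | mystery | personal
Reversed (n..1): personal | mystery | slice | sir | valuable | grew
Result = "personal mystery slice sir valuable grew"


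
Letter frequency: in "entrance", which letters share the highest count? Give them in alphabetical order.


Word: "entrance"
Letter counts:
  'a': 1
  'c': 1
  'e': 2
  'n': 2
  'r': 1
  't': 1
Maximum count = 2
Most frequent = 'e', 'n' (2 times each)


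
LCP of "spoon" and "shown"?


Word 1: "spoon"
Word 2: "shown"
Comparing from start:
  Pos 0: 's' == 's'
  Pos 1: 'p' != 'h' (stop)
LCP = "s" (length 1)


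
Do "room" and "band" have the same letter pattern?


Pattern of "room": [0, 1, 1, 2]
Pattern of "band": [0, 1, 2, 3]
Patterns do not match
Same pattern = No


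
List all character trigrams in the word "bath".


Word: "bath" (length 4)
Number of trigrams = 4 - 3 + 1 = 2
  Position 0: "bat"
  Position 1: "ath"
Trigrams = "bat", "ath"


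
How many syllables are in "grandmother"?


Word: "grandmother"
Syllable breakdown: grand / moth / er
Counting: 3 parts
= 3 syllables


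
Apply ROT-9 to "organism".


Word: "organism"
Shift: 9
Each letter → (letter + shift) mod 26:
  'o' (14) + 9 = 23 → 'x'
  'r' (17) + 9 = 0 → 'a'
  'g' (6) + 9 = 15 → 'p'
  'a' (0) + 9 = 9 → 'j'
  'n' (13) + 9 = 22 → 'w'
  'i' (8) + 9 = 17 → 'r'
  's' (18) + 9 = 1 → 'b'
  'm' (12) + 9 = 21 → 'v'
Result = "xapjwrbv"


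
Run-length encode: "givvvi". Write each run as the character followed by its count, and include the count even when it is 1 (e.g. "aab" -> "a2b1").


String: "givvvi"
Scanning for consecutive runs:
  'g' x 1
  'i' x 1
  'v' x 3
  'i' x 1
RLE = "g1i1v3i1"


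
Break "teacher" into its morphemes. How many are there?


Word: "teacher"
Morphemes: teach + -er
Each morpheme carries meaning
= 2 morphemes


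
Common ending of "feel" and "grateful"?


Word 1: "feel"
Word 2: "grateful"
Comparing from end:
  Pos -1: 'l' == 'l'
  Pos -2: 'e' != 'u' (stop)
LCS = "l" (length 1)


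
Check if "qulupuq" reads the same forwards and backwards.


Word: "qulupuq"
Reversed: "qupuluq"
Forward == Backward? qulupuq != qupuluq
Palindrome = No


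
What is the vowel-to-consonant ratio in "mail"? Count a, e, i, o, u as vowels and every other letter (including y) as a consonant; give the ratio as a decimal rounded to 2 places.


Word: "mail"
Vowels (a,e,i,o,u): 2
Consonants: 2
Ratio = 2/2
= 1.00


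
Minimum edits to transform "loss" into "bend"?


Word 1: "loss" (length 4)
Word 2: "bend" (length 4)
One optimal edit sequence (insert/delete/substitute each cost 1):
  1. substitute 'l' -> 'b'  (+1)
  2. substitute 'o' -> 'e'  (+1)
  3. substitute 's' -> 'n'  (+1)
  4. substitute 's' -> 'd'  (+1)
Total edit operations: 4
Edit distance = 4


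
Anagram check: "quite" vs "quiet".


Word 1: "quite" → sorted: eiqtu
Word 2: "quiet" → sorted: eiqtu
Same letters? eiqtu == eiqtu
Anagram = Yes


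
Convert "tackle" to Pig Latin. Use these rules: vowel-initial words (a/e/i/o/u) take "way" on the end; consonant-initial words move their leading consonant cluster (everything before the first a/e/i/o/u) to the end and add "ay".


Word: "tackle"
Starts with consonant(s) → move to end, add 'ay'
Consonant cluster: "t"
Pig Latin = "ackletay"


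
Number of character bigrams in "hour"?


Word: "hour" (length 4)
Number of 2-grams = length - 2 + 1 = 4 - 2 + 1
= 3


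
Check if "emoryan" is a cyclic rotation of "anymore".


Word: "anymore", Candidate: "emoryan"
Method: check if candidate is substring of word+word
"anymoreanymore" contains "emoryan"? No
Is rotation = No


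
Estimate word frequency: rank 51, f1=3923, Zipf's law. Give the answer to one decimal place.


Zipf's law: f(r) = f(1) / r
f(1) = 3923
f(51) = 3923 / 51
= 76.9 occurrences


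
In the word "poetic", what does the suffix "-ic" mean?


Suffix: -ic
Example: poetic = poet + -ic
Meaning = relating to


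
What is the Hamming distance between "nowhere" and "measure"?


Comparing character by character (same length = 7):
  Pos 0: 'n' vs 'm' !=
  Pos 1: 'o' vs 'e' !=
  Pos 2: 'w' vs 'a' !=
  Pos 3: 'h' vs 's' !=
  Pos 4: 'e' vs 'u' !=
  Pos 5: 'r' vs 'r' =
  Pos 6: 'e' vs 'e' =
Hamming distance = 5


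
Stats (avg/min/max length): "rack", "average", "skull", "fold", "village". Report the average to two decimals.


Lengths: "rack"=4, "average"=7, "skull"=5, "fold"=4, "village"=7
Sum = 27, Count = 5
Average = 27/5 = 5.40
= avg=5.40, min=4, max=7


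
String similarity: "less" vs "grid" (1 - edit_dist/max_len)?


Word 1: "less" (length 4)
Word 2: "grid" (length 4)
One optimal edit sequence:
  1. substitute 'l' -> 'g'  (+1)
  2. substitute 'e' -> 'r'  (+1)
  3. substitute 's' -> 'i'  (+1)
  4. substitute 's' -> 'd'  (+1)
Edit distance = 4
Max length = max(4, 4) = 4
Similarity = 1 - 4/4
= 0.0000


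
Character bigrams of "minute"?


Word: "minute" (length 6)
Number of bigrams = 6 - 2 + 1 = 5
  Position 0: "mi"
  Position 1: "in"
  Position 2: "nu"
  Position 3: "ut"
  Position 4: "te"
Bigrams = "mi", "in", "nu", "ut", "te"


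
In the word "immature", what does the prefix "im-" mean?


Prefix: im-
Example: immature = im- + mature
Meaning = not / into


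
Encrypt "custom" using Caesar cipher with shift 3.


Word: "custom"
Shift: 3
Each letter → (letter + shift) mod 26:
  'c' (2) + 3 = 5 → 'f'
  'u' (20) + 3 = 23 → 'x'
  's' (18) + 3 = 21 → 'v'
  't' (19) + 3 = 22 → 'w'
  'o' (14) + 3 = 17 → 'r'
  'm' (12) + 3 = 15 → 'p'
Result = "fxvwrp"


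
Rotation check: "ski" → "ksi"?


Word: "ski", Candidate: "ksi"
Method: check if candidate is substring of word+word
"skiski" contains "ksi"? No
Is rotation = No


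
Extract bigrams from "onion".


Word: "onion" (length 5)
Number of bigrams = 5 - 2 + 1 = 4
  Position 0: "on"
  Position 1: "ni"
  Position 2: "io"
  Position 3: "on"
Bigrams = "on", "ni", "io", "on"


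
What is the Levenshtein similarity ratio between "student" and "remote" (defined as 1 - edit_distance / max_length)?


Word 1: "student" (length 7)
Word 2: "remote" (length 6)
One optimal edit sequence:
  1. delete 's'  (+1)
  2. substitute 't' -> 'r'  (+1)
  3. substitute 'u' -> 'e'  (+1)
  4. substitute 'd' -> 'm'  (+1)
  5. substitute 'e' -> 'o'  (+1)
  6. substitute 'n' -> 't'  (+1)
  7. substitute 't' -> 'e'  (+1)
Edit distance = 7
Max length = max(7, 6) = 7
Similarity = 1 - 7/7
= 0.0000


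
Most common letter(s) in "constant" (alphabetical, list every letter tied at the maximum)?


Word: "constant"
Letter counts:
  'a': 1
  'c': 1
  'n': 2
  'o': 1
  's': 1
  't': 2
Maximum count = 2
Most frequent = 'n', 't' (2 times each)


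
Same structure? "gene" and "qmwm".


Pattern of "gene": [0, 1, 2, 1]
Pattern of "qmwm": [0, 1, 2, 1]
Patterns match
Same pattern = Yes


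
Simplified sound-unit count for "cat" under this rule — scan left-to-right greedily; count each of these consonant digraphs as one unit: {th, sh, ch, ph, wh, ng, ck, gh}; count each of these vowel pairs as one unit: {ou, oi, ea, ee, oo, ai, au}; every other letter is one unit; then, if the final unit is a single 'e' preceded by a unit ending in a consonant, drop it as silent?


Word: "cat" (3 letters)
Left-to-right scan:
  (1) 'c' (letter)
  (2) 'a' (letter)
  (3) 't' (letter)
Units from scan: 3
Sound units = 3 units


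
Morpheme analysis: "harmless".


Word: "harmless"
Morphemes: harm | -less
Each morpheme carries meaning
= 2 morphemes


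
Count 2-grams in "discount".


Word: "discount" (length 8)
Number of 2-grams = length - 2 + 1 = 8 - 2 + 1
= 7


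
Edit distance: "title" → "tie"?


Word 1: "title" (length 5)
Word 2: "tie" (length 3)
One optimal edit sequence (insert/delete/substitute each cost 1):
  1. keep 't'
  2. keep 'i'
  3. delete 't'  (+1)
  4. delete 'l'  (+1)
  5. keep 'e'
Total edit operations: 2
Edit distance = 2


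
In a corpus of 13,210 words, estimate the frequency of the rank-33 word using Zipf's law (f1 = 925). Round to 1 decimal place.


Zipf's law: f(r) = f(1) / r
f(1) = 925
f(33) = 925 / 33
= 28.0 occurrences


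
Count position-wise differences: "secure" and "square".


Comparing character by character (same length = 6):
  Pos 0: 's' vs 's' =
  Pos 1: 'e' vs 'q' !=
  Pos 2: 'c' vs 'u' !=
  Pos 3: 'u' vs 'a' !=
  Pos 4: 'r' vs 'r' =
  Pos 5: 'e' vs 'e' =
Hamming distance = 3


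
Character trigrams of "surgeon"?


Word: "surgeon" (length 7)
Number of trigrams = 7 - 3 + 1 = 5
  Position 0: "sur"
  Position 1: "urg"
  Position 2: "rge"
  Position 3: "geo"
  Position 4: "eon"
Trigrams = "sur", "urg", "rge", "geo", "eon"


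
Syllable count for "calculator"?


Word: "calculator"
Syllable breakdown: cal | cu | la | tor
Counting: 4 parts
= 4 syllables


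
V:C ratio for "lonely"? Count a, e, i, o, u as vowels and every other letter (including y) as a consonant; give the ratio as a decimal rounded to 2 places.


Word: "lonely"
Vowels (a,e,i,o,u): 2
Consonants: 4
Ratio = 2/4
= 0.50


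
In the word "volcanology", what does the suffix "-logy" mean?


Suffix: -logy
As in: volcanology -> volcano + -logy
Meaning = study of


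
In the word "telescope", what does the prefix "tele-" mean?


Prefix: tele-
Example: telescope = tele- + scope
Meaning = distant


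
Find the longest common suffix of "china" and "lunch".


Word 1: "china"
Word 2: "lunch"
Comparing from end:
  Pos -1: 'a' != 'h' (stop)
LCS = "" (length 0)


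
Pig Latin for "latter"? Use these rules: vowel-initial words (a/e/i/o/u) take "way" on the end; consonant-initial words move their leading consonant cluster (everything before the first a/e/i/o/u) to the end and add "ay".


Word: "latter"
Starts with consonant(s) → move to end, add 'ay'
Consonant cluster: "l"
Pig Latin = "atterlay"


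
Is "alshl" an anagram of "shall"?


Word 1: "shall" → sorted: ahlls
Word 2: "alshl" → sorted: ahlls
Same letters? ahlls == ahlls
Anagram = Yes


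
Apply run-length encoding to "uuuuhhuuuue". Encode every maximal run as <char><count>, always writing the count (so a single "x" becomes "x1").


String: "uuuuhhuuuue"
Scanning for consecutive runs:
  'u' x 4
  'h' x 2
  'u' x 4
  'e' x 1
RLE = "u4h2u4e1"


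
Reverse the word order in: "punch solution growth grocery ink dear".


Original: "punch solution growth grocery ink dear"
Words (1..n): punch | solution | growth | grocery | ink | dear
Reversed (n..1): dear | ink | grocery | growth | solution | punch
Result = "dear ink grocery growth solution punch"


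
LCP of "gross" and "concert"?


Word 1: "gross"
Word 2: "concert"
Comparing from start:
  Pos 0: 'g' != 'c' (stop)
LCP = "" (length 0)


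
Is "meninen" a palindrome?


Word: "meninen"
Reversed: "neninem"
Forward == Backward? meninen != neninem
Palindrome = No


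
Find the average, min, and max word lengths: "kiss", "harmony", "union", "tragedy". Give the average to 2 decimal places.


Lengths: "kiss"=4, "harmony"=7, "union"=5, "tragedy"=7
Sum = 23, Count = 4
Average = 23/4 = 5.75
= avg=5.75, min=4, max=7


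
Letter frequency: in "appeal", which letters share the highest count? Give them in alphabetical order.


Word: "appeal"
Letter counts:
  'a': 2
  'e': 1
  'l': 1
  'p': 2
Maximum count = 2
Most frequent = 'a', 'p' (2 times each)


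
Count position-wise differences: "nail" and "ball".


Comparing character by character (same length = 4):
  Pos 0: 'n' vs 'b' !=
  Pos 1: 'a' vs 'a' =
  Pos 2: 'i' vs 'l' !=
  Pos 3: 'l' vs 'l' =
Hamming distance = 2


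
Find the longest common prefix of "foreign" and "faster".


Word 1: "foreign"
Word 2: "faster"
Comparing from start:
  Pos 0: 'f' == 'f'
  Pos 1: 'o' != 'a' (stop)
LCP = "f" (length 1)


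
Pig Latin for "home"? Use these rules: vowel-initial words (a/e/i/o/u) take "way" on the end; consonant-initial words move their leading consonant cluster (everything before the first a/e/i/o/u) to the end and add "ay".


Word: "home"
Starts with consonant(s) → move to end, add 'ay'
Consonant cluster: "h"
Pig Latin = "omehay"


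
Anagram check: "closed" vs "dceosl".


Word 1: "closed" → sorted: cdelos
Word 2: "dceosl" → sorted: cdelos
Same letters? cdelos == cdelos
Anagram = Yes
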